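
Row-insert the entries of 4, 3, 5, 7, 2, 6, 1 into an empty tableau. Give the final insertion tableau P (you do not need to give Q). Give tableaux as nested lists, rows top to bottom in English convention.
P = [[1, 5, 6], [2, 7], [3], [4]]

After inserting 4: P = [[4]].
After inserting 3: P = [[3], [4]].
After inserting 5: P = [[3, 5], [4]].
After inserting 7: P = [[3, 5, 7], [4]].
After inserting 2: P = [[2, 5, 7], [3], [4]].
After inserting 6: P = [[2, 5, 6], [3, 7], [4]].
After inserting 1: P = [[1, 5, 6], [2, 7], [3], [4]].

So P = [[1, 5, 6], [2, 7], [3], [4]].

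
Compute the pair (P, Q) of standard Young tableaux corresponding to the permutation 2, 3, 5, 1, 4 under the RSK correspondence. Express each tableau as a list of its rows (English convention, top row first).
Insert each entry of the permutation into P by Schensted row insertion, recording in Q the position of each new cell.

Insert 2: appended to row 1. P = [[2]], Q = [[1]].
Insert 3: appended to row 1. P = [[2, 3]], Q = [[1, 2]].
Insert 5: appended to row 1. P = [[2, 3, 5]], Q = [[1, 2, 3]].
Insert 1: 1 bumps 2 from row 1; 2 starts row 2. P = [[1, 3, 5], [2]], Q = [[1, 2, 3], [4]].
Insert 4: 4 bumps 5 from row 1; 5 appends to row 2. P = [[1, 3, 4], [2, 5]], Q = [[1, 2, 3], [4, 5]].

So P = [[1, 3, 4], [2, 5]], Q = [[1, 2, 3], [4, 5]].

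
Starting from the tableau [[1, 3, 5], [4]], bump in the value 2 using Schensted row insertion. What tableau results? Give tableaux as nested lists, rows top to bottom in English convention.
[[1, 2, 5], [3], [4]]

In row 1, 2 replaces 3 (the leftmost entry greater than 2); 3 is bumped to row 2. In row 2, 3 replaces 4 (the leftmost entry greater than 3); 4 is bumped to row 3. 4 starts a new row 3. The new tableau is [[1, 2, 5], [3], [4]].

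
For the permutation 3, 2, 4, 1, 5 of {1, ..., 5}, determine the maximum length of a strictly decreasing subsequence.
3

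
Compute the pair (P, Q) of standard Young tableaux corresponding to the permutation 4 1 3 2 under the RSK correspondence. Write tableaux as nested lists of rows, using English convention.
P = [[1, 2], [3], [4]], Q = [[1, 3], [2], [4]]

Insert each entry of the permutation into P by Schensted row insertion, recording in Q the position of each new cell.

Insert 4: appended to row 1. P = [[4]].
Insert 1: 1 bumps 4 from row 1; 4 starts row 2. P = [[1], [4]].
Insert 3: appended to row 1. P = [[1, 3], [4]].
Insert 2: 2 bumps 3 from row 1; 3 bumps 4 from row 2; 4 starts row 3. P = [[1, 2], [3], [4]].

So P = [[1, 2], [3], [4]], Q = [[1, 3], [2], [4]].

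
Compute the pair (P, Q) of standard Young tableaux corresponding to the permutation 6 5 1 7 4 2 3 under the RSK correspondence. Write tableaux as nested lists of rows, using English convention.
P = [[1, 2, 3], [4, 7], [5], [6]], Q = [[1, 4, 7], [2, 5], [3], [6]]

Insert each entry of the permutation into P by Schensted row insertion, recording in Q the position of each new cell.

After inserting 6: P = [[6]].
After inserting 5: P = [[5], [6]].
After inserting 1: P = [[1], [5], [6]].
After inserting 7: P = [[1, 7], [5], [6]].
After inserting 4: P = [[1, 4], [5, 7], [6]].
After inserting 2: P = [[1, 2], [4, 7], [5], [6]].
After inserting 3: P = [[1, 2, 3], [4, 7], [5], [6]].

So P = [[1, 2, 3], [4, 7], [5], [6]], Q = [[1, 4, 7], [2, 5], [3], [6]].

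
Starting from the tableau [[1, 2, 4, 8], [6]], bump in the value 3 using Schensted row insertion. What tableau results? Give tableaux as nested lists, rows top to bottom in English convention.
In row 1, 3 replaces 4 (the leftmost entry greater than 3); 4 is bumped to row 2. In row 2, 4 replaces 6 (the leftmost entry greater than 4); 6 is bumped to row 3. 6 starts a new row 3. The new tableau is [[1, 2, 3, 8], [4], [6]].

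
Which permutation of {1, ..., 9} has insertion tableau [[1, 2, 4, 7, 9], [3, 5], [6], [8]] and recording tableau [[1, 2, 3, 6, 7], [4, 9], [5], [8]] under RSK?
1 3 8 6 5 7 9 2 4

Reverse the RSK construction: for i from n down to 1, find the cell of Q containing i, remove the entry at that cell from P, and reverse-bump it up through P; the value ejected from row 1 is w(i).

Step i=9: Q has 9 at row 2, column 2; remove 5 from row 2 of P and reverse-bump: 5 enters row 1 and ejects 4. So w(9) = 4. P is now [[1, 2, 5, 7, 9], [3], [6], [8]].
Step i=8: Q has 8 at row 4, column 1; remove 8 from row 4 of P and reverse-bump: 8 enters row 3 and ejects 6; 6 enters row 2 and ejects 3; 3 enters row 1 and ejects 2. So w(8) = 2. P is now [[1, 3, 5, 7, 9], [6], [8]].
Step i=7: Q has 7 at row 1, column 5; remove that cell from P, ejecting 9. So w(7) = 9. P is now [[1, 3, 5, 7], [6], [8]].
Step i=6: Q has 6 at row 1, column 4; remove that cell from P, ejecting 7. So w(6) = 7. P is now [[1, 3, 5], [6], [8]].
Step i=5: Q has 5 at row 3, column 1; remove 8 from row 3 of P and reverse-bump: 8 enters row 2 and ejects 6; 6 enters row 1 and ejects 5. So w(5) = 5. P is now [[1, 3, 6], [8]].
Step i=4: Q has 4 at row 2, column 1; remove 8 from row 2 of P and reverse-bump: 8 enters row 1 and ejects 6. So w(4) = 6. P is now [[1, 3, 8]].
Step i=3: Q has 3 at row 1, column 3; remove that cell from P, ejecting 8. So w(3) = 8. P is now [[1, 3]].
Step i=2: Q has 2 at row 1, column 2; remove that cell from P, ejecting 3. So w(2) = 3. P is now [[1]].
Step i=1: Q has 1 at row 1, column 1; remove that cell from P, ejecting 1. So w(1) = 1. P is now [].

So w = 1 3 8 6 5 7 9 2 4.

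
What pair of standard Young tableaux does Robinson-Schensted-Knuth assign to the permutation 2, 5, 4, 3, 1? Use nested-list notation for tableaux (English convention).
P = [[1, 3], [2], [4], [5]], Q = [[1, 2], [3], [4], [5]]

Insert each entry of the permutation into P by Schensted row insertion, recording in Q the position of each new cell.

Insert 2: appended to row 1. P = [[2]].
Insert 5: appended to row 1. P = [[2, 5]].
Insert 4: 4 bumps 5 from row 1; 5 starts row 2. P = [[2, 4], [5]].
Insert 3: 3 bumps 4 from row 1; 4 bumps 5 from row 2; 5 starts row 3. P = [[2, 3], [4], [5]].
Insert 1: 1 bumps 2 from row 1; 2 bumps 4 from row 2; 4 bumps 5 from row 3; 5 starts row 4. P = [[1, 3], [2], [4], [5]].

So P = [[1, 3], [2], [4], [5]], Q = [[1, 2], [3], [4], [5]].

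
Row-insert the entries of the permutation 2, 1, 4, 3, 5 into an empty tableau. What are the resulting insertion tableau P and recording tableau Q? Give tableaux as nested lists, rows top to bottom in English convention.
P = [[1, 3, 5], [2, 4]], Q = [[1, 3, 5], [2, 4]]

Insert each entry of the permutation into P by Schensted row insertion, recording in Q the position of each new cell.

Insert 2: appended to row 1. P = [[2]], Q = [[1]].
Insert 1: 1 bumps 2 from row 1; 2 starts row 2. P = [[1], [2]], Q = [[1], [2]].
Insert 4: appended to row 1. P = [[1, 4], [2]], Q = [[1, 3], [2]].
Insert 3: 3 bumps 4 from row 1; 4 appends to row 2. P = [[1, 3], [2, 4]], Q = [[1, 3], [2, 4]].
Insert 5: appended to row 1. P = [[1, 3, 5], [2, 4]], Q = [[1, 3, 5], [2, 4]].

So P = [[1, 3, 5], [2, 4]], Q = [[1, 3, 5], [2, 4]].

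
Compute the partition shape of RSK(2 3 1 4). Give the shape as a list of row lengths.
RSK row insertion gives P = [[1, 3, 4], [2]], which has shape [3, 1].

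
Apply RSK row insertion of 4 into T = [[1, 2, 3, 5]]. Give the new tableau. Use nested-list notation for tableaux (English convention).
[[1, 2, 3, 4], [5]]

In row 1, 4 replaces 5 (the leftmost entry greater than 4); 5 is bumped to row 2. 5 starts a new row 2. The new tableau is [[1, 2, 3, 4], [5]].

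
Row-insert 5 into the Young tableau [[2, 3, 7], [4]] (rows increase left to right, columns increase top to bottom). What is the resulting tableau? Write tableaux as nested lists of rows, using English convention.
[[2, 3, 5], [4, 7]]

In row 1, 5 replaces 7 (the leftmost entry greater than 5); 7 is bumped to row 2. 7 is appended to row 2. The new tableau is [[2, 3, 5], [4, 7]].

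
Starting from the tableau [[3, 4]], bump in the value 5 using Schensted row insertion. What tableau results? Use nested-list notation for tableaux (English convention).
[[3, 4, 5]]

5 is larger than every entry of row 1, so it is appended to row 1. The new tableau is [[3, 4, 5]].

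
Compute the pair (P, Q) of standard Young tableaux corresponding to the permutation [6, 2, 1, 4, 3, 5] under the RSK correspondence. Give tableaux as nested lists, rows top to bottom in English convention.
Insert each entry of the permutation into P by Schensted row insertion, recording in Q the position of each new cell.

Insert 6: appended to row 1. P = [[6]].
Insert 2: 2 bumps 6 from row 1; 6 starts row 2. P = [[2], [6]].
Insert 1: 1 bumps 2 from row 1; 2 bumps 6 from row 2; 6 starts row 3. P = [[1], [2], [6]].
Insert 4: appended to row 1. P = [[1, 4], [2], [6]].
Insert 3: 3 bumps 4 from row 1; 4 appends to row 2. P = [[1, 3], [2, 4], [6]].
Insert 5: appended to row 1. P = [[1, 3, 5], [2, 4], [6]].

So P = [[1, 3, 5], [2, 4], [6]], Q = [[1, 4, 6], [2, 5], [3]].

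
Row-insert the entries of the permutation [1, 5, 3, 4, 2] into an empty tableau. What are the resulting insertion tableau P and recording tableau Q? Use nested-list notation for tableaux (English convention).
P = [[1, 2, 4], [3], [5]], Q = [[1, 2, 4], [3], [5]]

Insert each entry of the permutation into P by Schensted row insertion, recording in Q the position of each new cell.

Insert 1: appended to row 1. P = [[1]].
Insert 5: appended to row 1. P = [[1, 5]].
Insert 3: 3 bumps 5 from row 1; 5 starts row 2. P = [[1, 3], [5]].
Insert 4: appended to row 1. P = [[1, 3, 4], [5]].
Insert 2: 2 bumps 3 from row 1; 3 bumps 5 from row 2; 5 starts row 3. P = [[1, 2, 4], [3], [5]].

So P = [[1, 2, 4], [3], [5]], Q = [[1, 2, 4], [3], [5]].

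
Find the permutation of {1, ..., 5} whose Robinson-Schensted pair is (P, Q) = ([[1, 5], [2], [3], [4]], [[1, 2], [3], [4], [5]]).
4 5 3 2 1

Reverse RSK: for i = n, n-1, ..., 1, locate i in Q, remove the corresponding corner cell from P, and reverse-bump its entry up through P; the value ejected from row 1 is w(i).

So w = 4 5 3 2 1.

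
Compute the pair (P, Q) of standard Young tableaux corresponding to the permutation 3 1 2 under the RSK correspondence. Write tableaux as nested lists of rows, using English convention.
P = [[1, 2], [3]], Q = [[1, 3], [2]]

Insert each entry of the permutation into P by Schensted row insertion, recording in Q the position of each new cell.

Insert 3: appended to row 1. P = [[3]], Q = [[1]].
Insert 1: 1 bumps 3 from row 1; 3 starts row 2. P = [[1], [3]], Q = [[1], [2]].
Insert 2: appended to row 1. P = [[1, 2], [3]], Q = [[1, 3], [2]].

So P = [[1, 2], [3]], Q = [[1, 3], [2]].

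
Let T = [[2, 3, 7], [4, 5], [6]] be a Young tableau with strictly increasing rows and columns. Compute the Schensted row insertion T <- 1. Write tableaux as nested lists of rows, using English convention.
In row 1, 1 replaces 2 (the leftmost entry greater than 1); 2 is bumped to row 2. In row 2, 2 replaces 4 (the leftmost entry greater than 2); 4 is bumped to row 3. In row 3, 4 replaces 6 (the leftmost entry greater than 4); 6 is bumped to row 4. 6 starts a new row 4. The new tableau is [[1, 3, 7], [2, 5], [4], [6]].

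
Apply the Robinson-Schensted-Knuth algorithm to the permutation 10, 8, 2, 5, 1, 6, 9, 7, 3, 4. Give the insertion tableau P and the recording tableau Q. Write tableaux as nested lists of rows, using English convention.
P = [[1, 3, 4, 7], [2, 5, 6], [8, 9], [10]], Q = [[1, 4, 6, 7], [2, 8, 10], [3, 9], [5]]

Insert each entry of the permutation into P by Schensted row insertion, recording in Q the position of each new cell.

Insert 10: appended to row 1. P = [[10]].
Insert 8: 8 bumps 10 from row 1; 10 starts row 2. P = [[8], [10]].
Insert 2: 2 bumps 8 from row 1; 8 bumps 10 from row 2; 10 starts row 3. P = [[2], [8], [10]].
Insert 5: appended to row 1. P = [[2, 5], [8], [10]].
Insert 1: 1 bumps 2 from row 1; 2 bumps 8 from row 2; 8 bumps 10 from row 3; 10 starts row 4. P = [[1, 5], [2], [8], [10]].
Insert 6: appended to row 1. P = [[1, 5, 6], [2], [8], [10]].
Insert 9: appended to row 1. P = [[1, 5, 6, 9], [2], [8], [10]].
Insert 7: 7 bumps 9 from row 1; 9 appends to row 2. P = [[1, 5, 6, 7], [2, 9], [8], [10]].
Insert 3: 3 bumps 5 from row 1; 5 bumps 9 from row 2; 9 appends to row 3. P = [[1, 3, 6, 7], [2, 5], [8, 9], [10]].
Insert 4: 4 bumps 6 from row 1; 6 appends to row 2. P = [[1, 3, 4, 7], [2, 5, 6], [8, 9], [10]].

So P = [[1, 3, 4, 7], [2, 5, 6], [8, 9], [10]], Q = [[1, 4, 6, 7], [2, 8, 10], [3, 9], [5]].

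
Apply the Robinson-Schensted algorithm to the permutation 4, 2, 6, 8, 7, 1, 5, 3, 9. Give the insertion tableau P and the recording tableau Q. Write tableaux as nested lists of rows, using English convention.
P = [[1, 3, 7, 9], [2, 5], [4, 6], [8]], Q = [[1, 3, 4, 9], [2, 5], [6, 7], [8]]

Insert each entry of the permutation into P by Schensted row insertion, recording in Q the position of each new cell.

Insert 4: appended to row 1. P = [[4]].
Insert 2: 2 bumps 4 from row 1; 4 starts row 2. P = [[2], [4]].
Insert 6: appended to row 1. P = [[2, 6], [4]].
Insert 8: appended to row 1. P = [[2, 6, 8], [4]].
Insert 7: 7 bumps 8 from row 1; 8 appends to row 2. P = [[2, 6, 7], [4, 8]].
Insert 1: 1 bumps 2 from row 1; 2 bumps 4 from row 2; 4 starts row 3. P = [[1, 6, 7], [2, 8], [4]].
Insert 5: 5 bumps 6 from row 1; 6 bumps 8 from row 2; 8 appends to row 3. P = [[1, 5, 7], [2, 6], [4, 8]].
Insert 3: 3 bumps 5 from row 1; 5 bumps 6 from row 2; 6 bumps 8 from row 3; 8 starts row 4. P = [[1, 3, 7], [2, 5], [4, 6], [8]].
Insert 9: appended to row 1. P = [[1, 3, 7, 9], [2, 5], [4, 6], [8]].

So P = [[1, 3, 7, 9], [2, 5], [4, 6], [8]], Q = [[1, 3, 4, 9], [2, 5], [6, 7], [8]].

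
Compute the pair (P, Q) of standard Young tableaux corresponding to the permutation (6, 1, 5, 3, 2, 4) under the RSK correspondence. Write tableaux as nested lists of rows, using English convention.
P = [[1, 2, 4], [3], [5], [6]], Q = [[1, 3, 6], [2], [4], [5]]

Insert each entry of the permutation into P by Schensted row insertion, recording in Q the position of each new cell.

After inserting 6: P = [[6]].
After inserting 1: P = [[1], [6]].
After inserting 5: P = [[1, 5], [6]].
After inserting 3: P = [[1, 3], [5], [6]].
After inserting 2: P = [[1, 2], [3], [5], [6]].
After inserting 4: P = [[1, 2, 4], [3], [5], [6]].

So P = [[1, 2, 4], [3], [5], [6]], Q = [[1, 3, 6], [2], [4], [5]].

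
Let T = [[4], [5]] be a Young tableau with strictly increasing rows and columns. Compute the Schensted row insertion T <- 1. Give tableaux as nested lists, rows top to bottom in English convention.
In row 1, 1 replaces 4 (the leftmost entry greater than 1); 4 is bumped to row 2. In row 2, 4 replaces 5 (the leftmost entry greater than 4); 5 is bumped to row 3. 5 starts a new row 3. The new tableau is [[1], [4], [5]].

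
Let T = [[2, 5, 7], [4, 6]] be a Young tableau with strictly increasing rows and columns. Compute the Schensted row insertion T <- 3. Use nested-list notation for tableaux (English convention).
In row 1, 3 replaces 5 (the leftmost entry greater than 3); 5 is bumped to row 2. In row 2, 5 replaces 6 (the leftmost entry greater than 5); 6 is bumped to row 3. 6 starts a new row 3. The new tableau is [[2, 3, 7], [4, 5], [6]].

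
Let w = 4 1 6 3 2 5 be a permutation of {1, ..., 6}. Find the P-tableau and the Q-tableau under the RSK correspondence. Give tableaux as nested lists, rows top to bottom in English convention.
P = [[1, 2, 5], [3, 6], [4]], Q = [[1, 3, 6], [2, 4], [5]]

Insert each entry of the permutation into P by Schensted row insertion, recording in Q the position of each new cell.

Insert 4: appended to row 1. P = [[4]].
Insert 1: 1 bumps 4 from row 1; 4 starts row 2. P = [[1], [4]].
Insert 6: appended to row 1. P = [[1, 6], [4]].
Insert 3: 3 bumps 6 from row 1; 6 appends to row 2. P = [[1, 3], [4, 6]].
Insert 2: 2 bumps 3 from row 1; 3 bumps 4 from row 2; 4 starts row 3. P = [[1, 2], [3, 6], [4]].
Insert 5: appended to row 1. P = [[1, 2, 5], [3, 6], [4]].

So P = [[1, 2, 5], [3, 6], [4]], Q = [[1, 3, 6], [2, 4], [5]].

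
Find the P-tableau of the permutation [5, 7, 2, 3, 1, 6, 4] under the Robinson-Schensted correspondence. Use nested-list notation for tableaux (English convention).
After inserting 5: P = [[5]].
After inserting 7: P = [[5, 7]].
After inserting 2: P = [[2, 7], [5]].
After inserting 3: P = [[2, 3], [5, 7]].
After inserting 1: P = [[1, 3], [2, 7], [5]].
After inserting 6: P = [[1, 3, 6], [2, 7], [5]].
After inserting 4: P = [[1, 3, 4], [2, 6], [5, 7]].

So P = [[1, 3, 4], [2, 6], [5, 7]].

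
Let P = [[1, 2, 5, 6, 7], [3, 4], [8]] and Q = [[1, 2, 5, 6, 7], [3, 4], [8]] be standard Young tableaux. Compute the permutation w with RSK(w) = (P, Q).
Reverse RSK: for i = n, n-1, ..., 1, locate i in Q, remove the corresponding corner cell from P, and reverse-bump its entry up through P; the value ejected from row 1 is w(i).

So w = 3 8 1 4 5 6 7 2.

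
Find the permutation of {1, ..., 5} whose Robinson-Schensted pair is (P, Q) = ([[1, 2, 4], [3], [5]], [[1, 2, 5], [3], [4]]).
1 5 3 2 4

Reverse the RSK construction: for i from n down to 1, find the cell of Q containing i, remove the entry at that cell from P, and reverse-bump it up through P; the value ejected from row 1 is w(i).

Step i=5: Q has 5 at row 1, column 3; remove that cell from P, ejecting 4. So w(5) = 4. P is now [[1, 2], [3], [5]].
Step i=4: Q has 4 at row 3, column 1; remove 5 from row 3 of P and reverse-bump: 5 enters row 2 and ejects 3; 3 enters row 1 and ejects 2. So w(4) = 2. P is now [[1, 3], [5]].
Step i=3: Q has 3 at row 2, column 1; remove 5 from row 2 of P and reverse-bump: 5 enters row 1 and ejects 3. So w(3) = 3. P is now [[1, 5]].
Step i=2: Q has 2 at row 1, column 2; remove that cell from P, ejecting 5. So w(2) = 5. P is now [[1]].
Step i=1: Q has 1 at row 1, column 1; remove that cell from P, ejecting 1. So w(1) = 1. P is now [].

So w = 1 5 3 2 4.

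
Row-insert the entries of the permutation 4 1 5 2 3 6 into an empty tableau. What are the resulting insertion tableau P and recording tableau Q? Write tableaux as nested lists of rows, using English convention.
Insert each entry of the permutation into P by Schensted row insertion, recording in Q the position of each new cell.

Insert 4: appended to row 1. P = [[4]], Q = [[1]].
Insert 1: 1 bumps 4 from row 1; 4 starts row 2. P = [[1], [4]], Q = [[1], [2]].
Insert 5: appended to row 1. P = [[1, 5], [4]], Q = [[1, 3], [2]].
Insert 2: 2 bumps 5 from row 1; 5 appends to row 2. P = [[1, 2], [4, 5]], Q = [[1, 3], [2, 4]].
Insert 3: appended to row 1. P = [[1, 2, 3], [4, 5]], Q = [[1, 3, 5], [2, 4]].
Insert 6: appended to row 1. P = [[1, 2, 3, 6], [4, 5]], Q = [[1, 3, 5, 6], [2, 4]].

So P = [[1, 2, 3, 6], [4, 5]], Q = [[1, 3, 5, 6], [2, 4]].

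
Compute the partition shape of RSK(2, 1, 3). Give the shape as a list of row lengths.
Row-insert each entry into an empty tableau.

After inserting 2: P = [[2]].
After inserting 1: P = [[1], [2]].
After inserting 3: P = [[1, 3], [2]].

The final insertion tableau P = [[1, 3], [2]] has shape [2, 1].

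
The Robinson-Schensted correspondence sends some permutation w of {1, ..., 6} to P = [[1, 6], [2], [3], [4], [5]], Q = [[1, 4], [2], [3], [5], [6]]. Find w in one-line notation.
Reverse the RSK construction: for i from n down to 1, find the cell of Q containing i, remove the entry at that cell from P, and reverse-bump it up through P; the value ejected from row 1 is w(i).

Step i=6: Q has 6 at row 5, column 1; remove 5 from row 5 of P and reverse-bump: 5 enters row 4 and ejects 4; 4 enters row 3 and ejects 3; 3 enters row 2 and ejects 2; 2 enters row 1 and ejects 1. So w(6) = 1. P is now [[2, 6], [3], [4], [5]].
Step i=5: Q has 5 at row 4, column 1; remove 5 from row 4 of P and reverse-bump: 5 enters row 3 and ejects 4; 4 enters row 2 and ejects 3; 3 enters row 1 and ejects 2. So w(5) = 2. P is now [[3, 6], [4], [5]].
Step i=4: Q has 4 at row 1, column 2; remove that cell from P, ejecting 6. So w(4) = 6. P is now [[3], [4], [5]].
Step i=3: Q has 3 at row 3, column 1; remove 5 from row 3 of P and reverse-bump: 5 enters row 2 and ejects 4; 4 enters row 1 and ejects 3. So w(3) = 3. P is now [[4], [5]].
Step i=2: Q has 2 at row 2, column 1; remove 5 from row 2 of P and reverse-bump: 5 enters row 1 and ejects 4. So w(2) = 4. P is now [[5]].
Step i=1: Q has 1 at row 1, column 1; remove that cell from P, ejecting 5. So w(1) = 5. P is now [].

So w = 5 4 3 6 2 1.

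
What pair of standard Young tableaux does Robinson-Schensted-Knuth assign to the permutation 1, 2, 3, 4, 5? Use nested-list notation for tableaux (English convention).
Insert each entry of the permutation into P by Schensted row insertion, recording in Q the position of each new cell.

Insert 1: appended to row 1. P = [[1]].
Insert 2: appended to row 1. P = [[1, 2]].
Insert 3: appended to row 1. P = [[1, 2, 3]].
Insert 4: appended to row 1. P = [[1, 2, 3, 4]].
Insert 5: appended to row 1. P = [[1, 2, 3, 4, 5]].

So P = [[1, 2, 3, 4, 5]], Q = [[1, 2, 3, 4, 5]].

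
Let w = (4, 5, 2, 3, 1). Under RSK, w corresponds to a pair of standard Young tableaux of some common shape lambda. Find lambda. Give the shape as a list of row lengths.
Row-insert each entry into an empty tableau.

After inserting 4: P = [[4]].
After inserting 5: P = [[4, 5]].
After inserting 2: P = [[2, 5], [4]].
After inserting 3: P = [[2, 3], [4, 5]].
After inserting 1: P = [[1, 3], [2, 5], [4]].

The final insertion tableau P = [[1, 3], [2, 5], [4]] has shape [2, 2, 1].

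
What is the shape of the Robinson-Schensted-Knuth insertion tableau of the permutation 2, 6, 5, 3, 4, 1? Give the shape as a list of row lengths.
[3, 1, 1, 1]

Row-insert each entry into an empty tableau.

After inserting 2: P = [[2]].
After inserting 6: P = [[2, 6]].
After inserting 5: P = [[2, 5], [6]].
After inserting 3: P = [[2, 3], [5], [6]].
After inserting 4: P = [[2, 3, 4], [5], [6]].
After inserting 1: P = [[1, 3, 4], [2], [5], [6]].

The final insertion tableau P = [[1, 3, 4], [2], [5], [6]] has shape [3, 1, 1, 1].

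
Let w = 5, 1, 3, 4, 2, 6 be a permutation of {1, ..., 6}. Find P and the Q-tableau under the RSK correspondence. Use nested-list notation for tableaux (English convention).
Insert each entry of the permutation into P by Schensted row insertion, recording in Q the position of each new cell.

Insert 5: appended to row 1. P = [[5]], Q = [[1]].
Insert 1: 1 bumps 5 from row 1; 5 starts row 2. P = [[1], [5]], Q = [[1], [2]].
Insert 3: appended to row 1. P = [[1, 3], [5]], Q = [[1, 3], [2]].
Insert 4: appended to row 1. P = [[1, 3, 4], [5]], Q = [[1, 3, 4], [2]].
Insert 2: 2 bumps 3 from row 1; 3 bumps 5 from row 2; 5 starts row 3. P = [[1, 2, 4], [3], [5]], Q = [[1, 3, 4], [2], [5]].
Insert 6: appended to row 1. P = [[1, 2, 4, 6], [3], [5]], Q = [[1, 3, 4, 6], [2], [5]].

So P = [[1, 2, 4, 6], [3], [5]], Q = [[1, 3, 4, 6], [2], [5]].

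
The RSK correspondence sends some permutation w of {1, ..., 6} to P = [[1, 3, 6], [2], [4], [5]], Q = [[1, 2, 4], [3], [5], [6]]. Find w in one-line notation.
2 5 4 6 3 1

Reverse the RSK construction: for i from n down to 1, find the cell of Q containing i, remove the entry at that cell from P, and reverse-bump it up through P; the value ejected from row 1 is w(i).

Step i=6: Q has 6 at row 4, column 1; remove 5 from row 4 of P and reverse-bump: 5 enters row 3 and ejects 4; 4 enters row 2 and ejects 2; 2 enters row 1 and ejects 1. So w(6) = 1. P is now [[2, 3, 6], [4], [5]].
Step i=5: Q has 5 at row 3, column 1; remove 5 from row 3 of P and reverse-bump: 5 enters row 2 and ejects 4; 4 enters row 1 and ejects 3. So w(5) = 3. P is now [[2, 4, 6], [5]].
Step i=4: Q has 4 at row 1, column 3; remove that cell from P, ejecting 6. So w(4) = 6. P is now [[2, 4], [5]].
Step i=3: Q has 3 at row 2, column 1; remove 5 from row 2 of P and reverse-bump: 5 enters row 1 and ejects 4. So w(3) = 4. P is now [[2, 5]].
Step i=2: Q has 2 at row 1, column 2; remove that cell from P, ejecting 5. So w(2) = 5. P is now [[2]].
Step i=1: Q has 1 at row 1, column 1; remove that cell from P, ejecting 2. So w(1) = 2. P is now [].

So w = 2 5 4 6 3 1.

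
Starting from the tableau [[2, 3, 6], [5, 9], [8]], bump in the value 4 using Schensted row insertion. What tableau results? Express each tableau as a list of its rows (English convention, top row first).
In row 1, 4 replaces 6 (the leftmost entry greater than 4); 6 is bumped to row 2. In row 2, 6 replaces 9 (the leftmost entry greater than 6); 9 is bumped to row 3. 9 is appended to row 3. The new tableau is [[2, 3, 4], [5, 6], [8, 9]].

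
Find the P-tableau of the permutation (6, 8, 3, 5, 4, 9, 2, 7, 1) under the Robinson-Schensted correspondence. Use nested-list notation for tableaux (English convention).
P = [[1, 4, 7], [2, 8, 9], [3], [5], [6]]

After inserting 6: P = [[6]].
After inserting 8: P = [[6, 8]].
After inserting 3: P = [[3, 8], [6]].
After inserting 5: P = [[3, 5], [6, 8]].
After inserting 4: P = [[3, 4], [5, 8], [6]].
After inserting 9: P = [[3, 4, 9], [5, 8], [6]].
After inserting 2: P = [[2, 4, 9], [3, 8], [5], [6]].
After inserting 7: P = [[2, 4, 7], [3, 8, 9], [5], [6]].
After inserting 1: P = [[1, 4, 7], [2, 8, 9], [3], [5], [6]].

So P = [[1, 4, 7], [2, 8, 9], [3], [5], [6]].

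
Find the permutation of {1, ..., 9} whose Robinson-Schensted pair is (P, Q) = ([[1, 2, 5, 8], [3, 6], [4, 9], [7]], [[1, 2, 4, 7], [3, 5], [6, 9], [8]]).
1 7 4 9 6 3 8 2 5

Reverse the RSK construction: for i from n down to 1, find the cell of Q containing i, remove the entry at that cell from P, and reverse-bump it up through P; the value ejected from row 1 is w(i).

Step i=9: Q has 9 at row 3, column 2; remove 9 from row 3 of P and reverse-bump: 9 enters row 2 and ejects 6; 6 enters row 1 and ejects 5. So w(9) = 5. P is now [[1, 2, 6, 8], [3, 9], [4], [7]].
Step i=8: Q has 8 at row 4, column 1; remove 7 from row 4 of P and reverse-bump: 7 enters row 3 and ejects 4; 4 enters row 2 and ejects 3; 3 enters row 1 and ejects 2. So w(8) = 2. P is now [[1, 3, 6, 8], [4, 9], [7]].
Step i=7: Q has 7 at row 1, column 4; remove that cell from P, ejecting 8. So w(7) = 8. P is now [[1, 3, 6], [4, 9], [7]].
Step i=6: Q has 6 at row 3, column 1; remove 7 from row 3 of P and reverse-bump: 7 enters row 2 and ejects 4; 4 enters row 1 and ejects 3. So w(6) = 3. P is now [[1, 4, 6], [7, 9]].
Step i=5: Q has 5 at row 2, column 2; remove 9 from row 2 of P and reverse-bump: 9 enters row 1 and ejects 6. So w(5) = 6. P is now [[1, 4, 9], [7]].
Step i=4: Q has 4 at row 1, column 3; remove that cell from P, ejecting 9. So w(4) = 9. P is now [[1, 4], [7]].
Step i=3: Q has 3 at row 2, column 1; remove 7 from row 2 of P and reverse-bump: 7 enters row 1 and ejects 4. So w(3) = 4. P is now [[1, 7]].
Step i=2: Q has 2 at row 1, column 2; remove that cell from P, ejecting 7. So w(2) = 7. P is now [[1]].
Step i=1: Q has 1 at row 1, column 1; remove that cell from P, ejecting 1. So w(1) = 1. P is now [].

So w = 1 7 4 9 6 3 8 2 5.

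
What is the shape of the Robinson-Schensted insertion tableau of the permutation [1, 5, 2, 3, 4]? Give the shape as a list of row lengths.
[4, 1]

Row-insert each entry into an empty tableau.

After inserting 1: P = [[1]].
After inserting 5: P = [[1, 5]].
After inserting 2: P = [[1, 2], [5]].
After inserting 3: P = [[1, 2, 3], [5]].
After inserting 4: P = [[1, 2, 3, 4], [5]].

The final insertion tableau P = [[1, 2, 3, 4], [5]] has shape [4, 1].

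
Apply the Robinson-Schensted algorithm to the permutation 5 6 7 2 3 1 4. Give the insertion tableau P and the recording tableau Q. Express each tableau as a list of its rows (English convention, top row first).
Insert each entry of the permutation into P by Schensted row insertion, recording in Q the position of each new cell.

Insert 5: appended to row 1. P = [[5]].
Insert 6: appended to row 1. P = [[5, 6]].
Insert 7: appended to row 1. P = [[5, 6, 7]].
Insert 2: 2 bumps 5 from row 1; 5 starts row 2. P = [[2, 6, 7], [5]].
Insert 3: 3 bumps 6 from row 1; 6 appends to row 2. P = [[2, 3, 7], [5, 6]].
Insert 1: 1 bumps 2 from row 1; 2 bumps 5 from row 2; 5 starts row 3. P = [[1, 3, 7], [2, 6], [5]].
Insert 4: 4 bumps 7 from row 1; 7 appends to row 2. P = [[1, 3, 4], [2, 6, 7], [5]].

So P = [[1, 3, 4], [2, 6, 7], [5]], Q = [[1, 2, 3], [4, 5, 7], [6]].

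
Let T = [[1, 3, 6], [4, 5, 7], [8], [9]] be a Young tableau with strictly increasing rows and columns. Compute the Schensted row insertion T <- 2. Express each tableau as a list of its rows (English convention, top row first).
[[1, 2, 6], [3, 5, 7], [4], [8], [9]]

In row 1, 2 replaces 3 (the leftmost entry greater than 2); 3 is bumped to row 2. In row 2, 3 replaces 4 (the leftmost entry greater than 3); 4 is bumped to row 3. In row 3, 4 replaces 8 (the leftmost entry greater than 4); 8 is bumped to row 4. In row 4, 8 replaces 9 (the leftmost entry greater than 8); 9 is bumped to row 5. 9 starts a new row 5. The new tableau is [[1, 2, 6], [3, 5, 7], [4], [8], [9]].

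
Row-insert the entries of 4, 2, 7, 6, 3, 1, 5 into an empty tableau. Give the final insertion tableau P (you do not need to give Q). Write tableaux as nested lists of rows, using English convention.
Insert 4: appended to row 1. P = [[4]].
Insert 2: 2 bumps 4 from row 1; 4 starts row 2. P = [[2], [4]].
Insert 7: appended to row 1. P = [[2, 7], [4]].
Insert 6: 6 bumps 7 from row 1; 7 appends to row 2. P = [[2, 6], [4, 7]].
Insert 3: 3 bumps 6 from row 1; 6 bumps 7 from row 2; 7 starts row 3. P = [[2, 3], [4, 6], [7]].
Insert 1: 1 bumps 2 from row 1; 2 bumps 4 from row 2; 4 bumps 7 from row 3; 7 starts row 4. P = [[1, 3], [2, 6], [4], [7]].
Insert 5: appended to row 1. P = [[1, 3, 5], [2, 6], [4], [7]].

So P = [[1, 3, 5], [2, 6], [4], [7]].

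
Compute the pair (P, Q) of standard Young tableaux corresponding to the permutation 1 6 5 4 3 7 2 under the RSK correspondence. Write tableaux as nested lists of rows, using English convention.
P = [[1, 2, 7], [3], [4], [5], [6]], Q = [[1, 2, 6], [3], [4], [5], [7]]

Insert each entry of the permutation into P by Schensted row insertion, recording in Q the position of each new cell.

Insert 1: appended to row 1. P = [[1]].
Insert 6: appended to row 1. P = [[1, 6]].
Insert 5: 5 bumps 6 from row 1; 6 starts row 2. P = [[1, 5], [6]].
Insert 4: 4 bumps 5 from row 1; 5 bumps 6 from row 2; 6 starts row 3. P = [[1, 4], [5], [6]].
Insert 3: 3 bumps 4 from row 1; 4 bumps 5 from row 2; 5 bumps 6 from row 3; 6 starts row 4. P = [[1, 3], [4], [5], [6]].
Insert 7: appended to row 1. P = [[1, 3, 7], [4], [5], [6]].
Insert 2: 2 bumps 3 from row 1; 3 bumps 4 from row 2; 4 bumps 5 from row 3; 5 bumps 6 from row 4; 6 starts row 5. P = [[1, 2, 7], [3], [4], [5], [6]].

So P = [[1, 2, 7], [3], [4], [5], [6]], Q = [[1, 2, 6], [3], [4], [5], [7]].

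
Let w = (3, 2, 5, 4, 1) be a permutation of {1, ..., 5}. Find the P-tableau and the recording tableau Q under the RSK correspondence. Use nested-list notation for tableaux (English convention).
P = [[1, 4], [2, 5], [3]], Q = [[1, 3], [2, 4], [5]]

Insert each entry of the permutation into P by Schensted row insertion, recording in Q the position of each new cell.

After inserting 3: P = [[3]].
After inserting 2: P = [[2], [3]].
After inserting 5: P = [[2, 5], [3]].
After inserting 4: P = [[2, 4], [3, 5]].
After inserting 1: P = [[1, 4], [2, 5], [3]].

So P = [[1, 4], [2, 5], [3]], Q = [[1, 3], [2, 4], [5]].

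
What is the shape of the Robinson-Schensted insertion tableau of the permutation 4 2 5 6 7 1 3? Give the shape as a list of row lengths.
[4, 2, 1]

Row-insert each entry into an empty tableau.

After inserting 4: P = [[4]].
After inserting 2: P = [[2], [4]].
After inserting 5: P = [[2, 5], [4]].
After inserting 6: P = [[2, 5, 6], [4]].
After inserting 7: P = [[2, 5, 6, 7], [4]].
After inserting 1: P = [[1, 5, 6, 7], [2], [4]].
After inserting 3: P = [[1, 3, 6, 7], [2, 5], [4]].

The final insertion tableau P = [[1, 3, 6, 7], [2, 5], [4]] has shape [4, 2, 1].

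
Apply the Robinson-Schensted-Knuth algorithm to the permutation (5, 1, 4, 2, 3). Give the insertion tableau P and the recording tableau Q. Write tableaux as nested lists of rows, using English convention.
P = [[1, 2, 3], [4], [5]], Q = [[1, 3, 5], [2], [4]]

Insert each entry of the permutation into P by Schensted row insertion, recording in Q the position of each new cell.

Insert 5: appended to row 1. P = [[5]], Q = [[1]].
Insert 1: 1 bumps 5 from row 1; 5 starts row 2. P = [[1], [5]], Q = [[1], [2]].
Insert 4: appended to row 1. P = [[1, 4], [5]], Q = [[1, 3], [2]].
Insert 2: 2 bumps 4 from row 1; 4 bumps 5 from row 2; 5 starts row 3. P = [[1, 2], [4], [5]], Q = [[1, 3], [2], [4]].
Insert 3: appended to row 1. P = [[1, 2, 3], [4], [5]], Q = [[1, 3, 5], [2], [4]].

So P = [[1, 2, 3], [4], [5]], Q = [[1, 3, 5], [2], [4]].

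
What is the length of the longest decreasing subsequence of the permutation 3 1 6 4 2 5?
3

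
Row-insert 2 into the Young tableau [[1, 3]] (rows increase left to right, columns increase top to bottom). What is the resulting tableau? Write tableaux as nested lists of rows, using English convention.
In row 1, 2 replaces 3 (the leftmost entry greater than 2); 3 is bumped to row 2. 3 starts a new row 2. The new tableau is [[1, 2], [3]].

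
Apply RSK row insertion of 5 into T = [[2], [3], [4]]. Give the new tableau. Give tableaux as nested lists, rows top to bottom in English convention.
[[2, 5], [3], [4]]

5 is larger than every entry of row 1, so it is appended to row 1. The new tableau is [[2, 5], [3], [4]].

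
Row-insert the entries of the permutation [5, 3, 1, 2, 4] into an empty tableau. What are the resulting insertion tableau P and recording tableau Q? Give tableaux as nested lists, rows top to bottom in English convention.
Insert each entry of the permutation into P by Schensted row insertion, recording in Q the position of each new cell.

Insert 5: appended to row 1. P = [[5]].
Insert 3: 3 bumps 5 from row 1; 5 starts row 2. P = [[3], [5]].
Insert 1: 1 bumps 3 from row 1; 3 bumps 5 from row 2; 5 starts row 3. P = [[1], [3], [5]].
Insert 2: appended to row 1. P = [[1, 2], [3], [5]].
Insert 4: appended to row 1. P = [[1, 2, 4], [3], [5]].

So P = [[1, 2, 4], [3], [5]], Q = [[1, 4, 5], [2], [3]].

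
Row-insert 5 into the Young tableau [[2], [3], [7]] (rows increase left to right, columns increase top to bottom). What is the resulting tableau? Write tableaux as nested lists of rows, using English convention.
5 is larger than every entry of row 1, so it is appended to row 1. The new tableau is [[2, 5], [3], [7]].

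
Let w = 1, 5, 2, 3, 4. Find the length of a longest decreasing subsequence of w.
2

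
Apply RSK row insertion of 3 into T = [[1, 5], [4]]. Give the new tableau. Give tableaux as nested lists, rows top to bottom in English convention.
In row 1, 3 replaces 5 (the leftmost entry greater than 3); 5 is bumped to row 2. 5 is appended to row 2. The new tableau is [[1, 3], [4, 5]].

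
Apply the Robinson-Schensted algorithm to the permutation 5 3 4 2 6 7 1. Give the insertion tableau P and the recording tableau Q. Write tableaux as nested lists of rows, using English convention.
P = [[1, 4, 6, 7], [2], [3], [5]], Q = [[1, 3, 5, 6], [2], [4], [7]]

Insert each entry of the permutation into P by Schensted row insertion, recording in Q the position of each new cell.

Insert 5: appended to row 1. P = [[5]].
Insert 3: 3 bumps 5 from row 1; 5 starts row 2. P = [[3], [5]].
Insert 4: appended to row 1. P = [[3, 4], [5]].
Insert 2: 2 bumps 3 from row 1; 3 bumps 5 from row 2; 5 starts row 3. P = [[2, 4], [3], [5]].
Insert 6: appended to row 1. P = [[2, 4, 6], [3], [5]].
Insert 7: appended to row 1. P = [[2, 4, 6, 7], [3], [5]].
Insert 1: 1 bumps 2 from row 1; 2 bumps 3 from row 2; 3 bumps 5 from row 3; 5 starts row 4. P = [[1, 4, 6, 7], [2], [3], [5]].

So P = [[1, 4, 6, 7], [2], [3], [5]], Q = [[1, 3, 5, 6], [2], [4], [7]].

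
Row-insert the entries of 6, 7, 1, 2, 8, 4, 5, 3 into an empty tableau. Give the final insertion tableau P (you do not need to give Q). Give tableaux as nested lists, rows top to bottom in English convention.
P = [[1, 2, 3, 5], [4, 7, 8], [6]]

Insert 6: appended to row 1. P = [[6]].
Insert 7: appended to row 1. P = [[6, 7]].
Insert 1: 1 bumps 6 from row 1; 6 starts row 2. P = [[1, 7], [6]].
Insert 2: 2 bumps 7 from row 1; 7 appends to row 2. P = [[1, 2], [6, 7]].
Insert 8: appended to row 1. P = [[1, 2, 8], [6, 7]].
Insert 4: 4 bumps 8 from row 1; 8 appends to row 2. P = [[1, 2, 4], [6, 7, 8]].
Insert 5: appended to row 1. P = [[1, 2, 4, 5], [6, 7, 8]].
Insert 3: 3 bumps 4 from row 1; 4 bumps 6 from row 2; 6 starts row 3. P = [[1, 2, 3, 5], [4, 7, 8], [6]].

So P = [[1, 2, 3, 5], [4, 7, 8], [6]].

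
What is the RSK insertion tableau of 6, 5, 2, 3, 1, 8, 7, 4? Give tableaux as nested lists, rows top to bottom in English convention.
P = [[1, 3, 4], [2, 7], [5, 8], [6]]

After inserting 6: P = [[6]].
After inserting 5: P = [[5], [6]].
After inserting 2: P = [[2], [5], [6]].
After inserting 3: P = [[2, 3], [5], [6]].
After inserting 1: P = [[1, 3], [2], [5], [6]].
After inserting 8: P = [[1, 3, 8], [2], [5], [6]].
After inserting 7: P = [[1, 3, 7], [2, 8], [5], [6]].
After inserting 4: P = [[1, 3, 4], [2, 7], [5, 8], [6]].

So P = [[1, 3, 4], [2, 7], [5, 8], [6]].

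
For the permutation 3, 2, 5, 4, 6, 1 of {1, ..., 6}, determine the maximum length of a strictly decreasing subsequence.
3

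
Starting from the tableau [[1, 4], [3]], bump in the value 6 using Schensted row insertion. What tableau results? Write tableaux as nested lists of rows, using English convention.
6 is larger than every entry of row 1, so it is appended to row 1. The new tableau is [[1, 4, 6], [3]].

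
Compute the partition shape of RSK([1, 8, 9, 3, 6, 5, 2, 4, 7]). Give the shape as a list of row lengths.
[4, 2, 2, 1]

Row-insert each entry into an empty tableau.

After inserting 1: P = [[1]].
After inserting 8: P = [[1, 8]].
After inserting 9: P = [[1, 8, 9]].
After inserting 3: P = [[1, 3, 9], [8]].
After inserting 6: P = [[1, 3, 6], [8, 9]].
After inserting 5: P = [[1, 3, 5], [6, 9], [8]].
After inserting 2: P = [[1, 2, 5], [3, 9], [6], [8]].
After inserting 4: P = [[1, 2, 4], [3, 5], [6, 9], [8]].
After inserting 7: P = [[1, 2, 4, 7], [3, 5], [6, 9], [8]].

The final insertion tableau P = [[1, 2, 4, 7], [3, 5], [6, 9], [8]] has shape [4, 2, 2, 1].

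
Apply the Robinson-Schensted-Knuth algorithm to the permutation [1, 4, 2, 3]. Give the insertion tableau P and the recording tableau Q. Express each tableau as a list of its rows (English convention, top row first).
P = [[1, 2, 3], [4]], Q = [[1, 2, 4], [3]]

Insert each entry of the permutation into P by Schensted row insertion, recording in Q the position of each new cell.

Insert 1: appended to row 1. P = [[1]], Q = [[1]].
Insert 4: appended to row 1. P = [[1, 4]], Q = [[1, 2]].
Insert 2: 2 bumps 4 from row 1; 4 starts row 2. P = [[1, 2], [4]], Q = [[1, 2], [3]].
Insert 3: appended to row 1. P = [[1, 2, 3], [4]], Q = [[1, 2, 4], [3]].

So P = [[1, 2, 3], [4]], Q = [[1, 2, 4], [3]].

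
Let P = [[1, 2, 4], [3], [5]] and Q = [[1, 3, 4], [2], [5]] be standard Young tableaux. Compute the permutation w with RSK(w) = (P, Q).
Reverse the RSK construction: for i from n down to 1, find the cell of Q containing i, remove the entry at that cell from P, and reverse-bump it up through P; the value ejected from row 1 is w(i).

Step i=5: Q has 5 at row 3, column 1; remove 5 from row 3 of P and reverse-bump: 5 enters row 2 and ejects 3; 3 enters row 1 and ejects 2. So w(5) = 2. P is now [[1, 3, 4], [5]].
Step i=4: Q has 4 at row 1, column 3; remove that cell from P, ejecting 4. So w(4) = 4. P is now [[1, 3], [5]].
Step i=3: Q has 3 at row 1, column 2; remove that cell from P, ejecting 3. So w(3) = 3. P is now [[1], [5]].
Step i=2: Q has 2 at row 2, column 1; remove 5 from row 2 of P and reverse-bump: 5 enters row 1 and ejects 1. So w(2) = 1. P is now [[5]].
Step i=1: Q has 1 at row 1, column 1; remove that cell from P, ejecting 5. So w(1) = 5. P is now [].

So w = 5 1 3 4 2.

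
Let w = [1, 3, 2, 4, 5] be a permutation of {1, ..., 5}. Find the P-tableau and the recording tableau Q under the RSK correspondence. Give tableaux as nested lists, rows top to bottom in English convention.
Insert each entry of the permutation into P by Schensted row insertion, recording in Q the position of each new cell.

Insert 1: appended to row 1. P = [[1]].
Insert 3: appended to row 1. P = [[1, 3]].
Insert 2: 2 bumps 3 from row 1; 3 starts row 2. P = [[1, 2], [3]].
Insert 4: appended to row 1. P = [[1, 2, 4], [3]].
Insert 5: appended to row 1. P = [[1, 2, 4, 5], [3]].

So P = [[1, 2, 4, 5], [3]], Q = [[1, 2, 4, 5], [3]].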